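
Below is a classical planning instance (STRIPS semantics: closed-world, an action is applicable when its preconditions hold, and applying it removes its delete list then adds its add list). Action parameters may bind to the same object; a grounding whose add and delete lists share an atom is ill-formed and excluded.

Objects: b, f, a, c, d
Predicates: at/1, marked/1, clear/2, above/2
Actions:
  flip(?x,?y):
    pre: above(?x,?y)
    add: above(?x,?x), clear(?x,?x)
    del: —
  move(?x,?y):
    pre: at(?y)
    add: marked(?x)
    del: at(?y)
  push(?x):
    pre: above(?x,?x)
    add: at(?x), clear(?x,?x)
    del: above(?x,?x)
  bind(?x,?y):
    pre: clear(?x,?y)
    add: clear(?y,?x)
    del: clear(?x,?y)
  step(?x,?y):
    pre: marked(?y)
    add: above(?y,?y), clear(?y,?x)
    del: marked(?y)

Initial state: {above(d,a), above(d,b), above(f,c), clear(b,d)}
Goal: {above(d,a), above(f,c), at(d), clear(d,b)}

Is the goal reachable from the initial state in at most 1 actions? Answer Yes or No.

No

1. flip(d,b)  →  {above(d,a), above(d,b), above(d,d), above(f,c), clear(b,d), clear(d,d)}
2. push(d)  →  {above(d,a), above(d,b), above(f,c), at(d), clear(b,d), clear(d,d)}
3. bind(b,d)  →  {above(d,a), above(d,b), above(f,c), at(d), clear(d,b), clear(d,d)}
optimal plan length = 3; 3 > 1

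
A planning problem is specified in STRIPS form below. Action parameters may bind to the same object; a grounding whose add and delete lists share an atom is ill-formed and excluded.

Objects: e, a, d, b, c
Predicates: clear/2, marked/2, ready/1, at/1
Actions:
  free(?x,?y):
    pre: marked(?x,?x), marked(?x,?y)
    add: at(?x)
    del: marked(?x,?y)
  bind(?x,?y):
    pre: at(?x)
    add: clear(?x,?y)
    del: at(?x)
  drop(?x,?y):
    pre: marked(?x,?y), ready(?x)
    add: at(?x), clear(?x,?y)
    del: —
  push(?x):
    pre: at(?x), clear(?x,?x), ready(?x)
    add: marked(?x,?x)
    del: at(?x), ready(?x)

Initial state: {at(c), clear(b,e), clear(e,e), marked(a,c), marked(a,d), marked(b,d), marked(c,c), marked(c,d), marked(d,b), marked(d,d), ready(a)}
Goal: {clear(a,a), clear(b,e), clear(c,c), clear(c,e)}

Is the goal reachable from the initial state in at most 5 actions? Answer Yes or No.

Yes

1. bind(c,e)  →  {clear(b,e), clear(c,e), clear(e,e), marked(a,c), marked(a,d), marked(b,d), marked(c,c), marked(c,d), marked(d,b), marked(d,d), ready(a)}
2. free(c,d)  →  {at(c), clear(b,e), clear(c,e), clear(e,e), marked(a,c), marked(a,d), marked(b,d), marked(c,c), marked(d,b), marked(d,d), ready(a)}
3. bind(c,c)  →  {clear(b,e), clear(c,c), clear(c,e), clear(e,e), marked(a,c), marked(a,d), marked(b,d), marked(c,c), marked(d,b), marked(d,d), ready(a)}
4. drop(a,d)  →  {at(a), clear(a,d), clear(b,e), clear(c,c), clear(c,e), clear(e,e), marked(a,c), marked(a,d), marked(b,d), marked(c,c), marked(d,b), marked(d,d), ready(a)}
5. bind(a,a)  →  {clear(a,a), clear(a,d), clear(b,e), clear(c,c), clear(c,e), clear(e,e), marked(a,c), marked(a,d), marked(b,d), marked(c,c), marked(d,b), marked(d,d), ready(a)}
optimal plan length = 5; 5 ≤ 5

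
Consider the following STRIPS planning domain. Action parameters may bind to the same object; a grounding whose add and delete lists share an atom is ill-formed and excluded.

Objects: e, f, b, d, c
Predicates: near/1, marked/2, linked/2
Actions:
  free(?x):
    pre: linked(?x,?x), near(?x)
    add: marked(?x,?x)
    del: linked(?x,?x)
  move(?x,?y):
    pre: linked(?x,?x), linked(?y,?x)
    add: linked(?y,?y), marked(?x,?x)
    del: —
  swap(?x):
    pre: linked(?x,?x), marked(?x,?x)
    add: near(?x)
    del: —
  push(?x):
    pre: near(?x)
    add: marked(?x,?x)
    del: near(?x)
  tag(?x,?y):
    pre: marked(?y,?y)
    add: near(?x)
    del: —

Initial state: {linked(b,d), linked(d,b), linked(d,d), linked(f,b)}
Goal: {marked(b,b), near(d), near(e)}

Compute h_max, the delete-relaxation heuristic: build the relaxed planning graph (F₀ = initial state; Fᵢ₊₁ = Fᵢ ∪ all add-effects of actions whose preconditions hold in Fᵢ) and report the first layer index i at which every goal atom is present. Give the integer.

2

F0 = init (4 atoms)
F1 = F0 ∪ {linked(b,b), marked(d,d)}  (6 atoms)
F2 = F1 ∪ {linked(f,f), marked(b,b), near(b), near(c), near(d), near(e), near(f)}  (13 atoms)
goal ⊆ F2  ⇒  h_max = 2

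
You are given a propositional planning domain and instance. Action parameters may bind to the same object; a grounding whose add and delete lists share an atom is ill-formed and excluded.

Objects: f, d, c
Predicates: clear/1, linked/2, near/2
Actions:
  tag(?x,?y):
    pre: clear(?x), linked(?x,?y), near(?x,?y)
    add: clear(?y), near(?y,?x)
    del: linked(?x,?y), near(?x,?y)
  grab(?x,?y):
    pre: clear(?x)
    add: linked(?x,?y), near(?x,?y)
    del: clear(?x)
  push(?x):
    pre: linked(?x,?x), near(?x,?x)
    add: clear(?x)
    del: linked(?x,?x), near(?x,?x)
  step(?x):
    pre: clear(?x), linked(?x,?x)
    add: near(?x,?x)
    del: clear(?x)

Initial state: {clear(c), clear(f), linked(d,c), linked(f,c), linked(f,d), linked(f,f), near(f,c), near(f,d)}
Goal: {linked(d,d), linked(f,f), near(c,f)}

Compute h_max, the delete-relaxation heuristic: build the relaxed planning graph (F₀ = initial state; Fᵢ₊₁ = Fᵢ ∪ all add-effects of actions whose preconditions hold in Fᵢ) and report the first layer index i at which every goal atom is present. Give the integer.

F0 = init (8 atoms)
F1 = F0 ∪ {clear(d), linked(c,c), linked(c,d), linked(c,f), near(c,c), near(c,d), near(c,f), near(d,f), near(f,f)}  (17 atoms)
F2 = F1 ∪ {linked(d,d), linked(d,f), near(d,c), near(d,d)}  (21 atoms)
goal ⊆ F2  ⇒  h_max = 2

2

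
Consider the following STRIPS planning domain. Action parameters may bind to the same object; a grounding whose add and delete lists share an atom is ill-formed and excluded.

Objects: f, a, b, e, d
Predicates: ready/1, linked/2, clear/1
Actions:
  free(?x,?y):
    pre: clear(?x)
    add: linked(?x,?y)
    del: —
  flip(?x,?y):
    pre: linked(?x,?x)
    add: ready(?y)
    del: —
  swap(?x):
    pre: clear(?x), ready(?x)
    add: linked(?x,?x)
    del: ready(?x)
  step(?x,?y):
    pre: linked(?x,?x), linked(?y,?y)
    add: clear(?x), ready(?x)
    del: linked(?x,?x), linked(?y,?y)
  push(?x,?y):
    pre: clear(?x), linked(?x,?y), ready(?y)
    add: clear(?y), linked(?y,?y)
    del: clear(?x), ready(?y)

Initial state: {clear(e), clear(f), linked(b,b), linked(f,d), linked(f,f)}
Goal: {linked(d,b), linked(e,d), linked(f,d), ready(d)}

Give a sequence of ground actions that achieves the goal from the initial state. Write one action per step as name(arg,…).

1. free(e,d)  →  {clear(e), clear(f), linked(b,b), linked(e,d), linked(f,d), linked(f,f)}
2. flip(f,d)  →  {clear(e), clear(f), linked(b,b), linked(e,d), linked(f,d), linked(f,f), ready(d)}
3. push(f,d)  →  {clear(d), clear(e), linked(b,b), linked(d,d), linked(e,d), linked(f,d), linked(f,f)}
4. free(d,b)  →  {clear(d), clear(e), linked(b,b), linked(d,b), linked(d,d), linked(e,d), linked(f,d), linked(f,f)}
5. flip(f,d)  →  {clear(d), clear(e), linked(b,b), linked(d,b), linked(d,d), linked(e,d), linked(f,d), linked(f,f), ready(d)}

free(e,d); flip(f,d); push(f,d); free(d,b); flip(f,d)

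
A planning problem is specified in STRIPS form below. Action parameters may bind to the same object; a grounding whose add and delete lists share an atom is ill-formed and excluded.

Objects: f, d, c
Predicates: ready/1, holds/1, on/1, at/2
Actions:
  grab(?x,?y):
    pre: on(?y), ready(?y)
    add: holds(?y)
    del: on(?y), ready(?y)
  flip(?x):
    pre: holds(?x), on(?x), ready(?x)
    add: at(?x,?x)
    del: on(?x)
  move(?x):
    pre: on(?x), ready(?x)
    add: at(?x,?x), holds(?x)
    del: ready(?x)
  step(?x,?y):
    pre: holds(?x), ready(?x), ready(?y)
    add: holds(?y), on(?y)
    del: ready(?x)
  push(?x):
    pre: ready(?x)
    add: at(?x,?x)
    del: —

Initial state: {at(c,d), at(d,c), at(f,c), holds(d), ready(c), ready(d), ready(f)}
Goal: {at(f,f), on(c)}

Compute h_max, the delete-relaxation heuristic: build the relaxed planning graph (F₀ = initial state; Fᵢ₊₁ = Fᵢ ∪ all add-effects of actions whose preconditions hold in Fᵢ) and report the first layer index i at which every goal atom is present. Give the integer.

1

F0 = init (7 atoms)
F1 = F0 ∪ {at(c,c), at(d,d), at(f,f), holds(c), holds(f), on(c), on(d), on(f)}  (15 atoms)
goal ⊆ F1  ⇒  h_max = 1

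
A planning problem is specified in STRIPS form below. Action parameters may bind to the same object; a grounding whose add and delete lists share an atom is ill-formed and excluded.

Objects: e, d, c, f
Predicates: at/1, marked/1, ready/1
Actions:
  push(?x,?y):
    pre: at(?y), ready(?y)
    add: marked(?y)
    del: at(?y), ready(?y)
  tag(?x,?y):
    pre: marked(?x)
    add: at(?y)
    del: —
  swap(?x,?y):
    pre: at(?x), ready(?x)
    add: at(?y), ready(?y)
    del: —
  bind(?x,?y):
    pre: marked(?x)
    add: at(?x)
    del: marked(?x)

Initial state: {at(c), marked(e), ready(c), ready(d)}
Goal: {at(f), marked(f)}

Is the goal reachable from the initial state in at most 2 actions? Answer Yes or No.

1. swap(c,f)  →  {at(c), at(f), marked(e), ready(c), ready(d), ready(f)}
2. push(e,f)  →  {at(c), marked(e), marked(f), ready(c), ready(d)}
3. tag(e,f)  →  {at(c), at(f), marked(e), marked(f), ready(c), ready(d)}
optimal plan length = 3; 3 > 2

No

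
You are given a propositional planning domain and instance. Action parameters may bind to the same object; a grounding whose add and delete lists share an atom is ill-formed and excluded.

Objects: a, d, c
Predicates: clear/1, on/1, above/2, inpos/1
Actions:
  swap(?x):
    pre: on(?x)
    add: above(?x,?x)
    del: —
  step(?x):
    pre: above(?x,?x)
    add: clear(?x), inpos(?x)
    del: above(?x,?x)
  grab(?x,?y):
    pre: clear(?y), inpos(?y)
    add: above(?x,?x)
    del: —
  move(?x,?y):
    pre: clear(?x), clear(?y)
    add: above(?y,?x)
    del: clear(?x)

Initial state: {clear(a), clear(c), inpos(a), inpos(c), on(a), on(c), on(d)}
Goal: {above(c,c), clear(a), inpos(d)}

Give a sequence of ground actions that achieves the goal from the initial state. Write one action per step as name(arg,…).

1. swap(d)  →  {above(d,d), clear(a), clear(c), inpos(a), inpos(c), on(a), on(c), on(d)}
2. swap(c)  →  {above(c,c), above(d,d), clear(a), clear(c), inpos(a), inpos(c), on(a), on(c), on(d)}
3. step(d)  →  {above(c,c), clear(a), clear(c), clear(d), inpos(a), inpos(c), inpos(d), on(a), on(c), on(d)}

swap(d); swap(c); step(d)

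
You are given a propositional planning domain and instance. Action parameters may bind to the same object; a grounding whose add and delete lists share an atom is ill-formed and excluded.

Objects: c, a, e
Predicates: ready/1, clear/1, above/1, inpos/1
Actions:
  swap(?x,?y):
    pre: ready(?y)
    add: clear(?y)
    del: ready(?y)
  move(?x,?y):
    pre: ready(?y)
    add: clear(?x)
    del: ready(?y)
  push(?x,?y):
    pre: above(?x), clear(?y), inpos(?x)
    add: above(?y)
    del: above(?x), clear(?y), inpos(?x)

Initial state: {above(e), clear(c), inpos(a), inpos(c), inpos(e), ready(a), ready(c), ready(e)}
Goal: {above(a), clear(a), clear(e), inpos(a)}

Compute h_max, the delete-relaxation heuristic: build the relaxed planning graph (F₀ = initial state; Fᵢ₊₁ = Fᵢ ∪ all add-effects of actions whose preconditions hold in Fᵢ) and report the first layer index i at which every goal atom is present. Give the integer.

F0 = init (8 atoms)
F1 = F0 ∪ {above(c), clear(a), clear(e)}  (11 atoms)
F2 = F1 ∪ {above(a)}  (12 atoms)
goal ⊆ F2  ⇒  h_max = 2

2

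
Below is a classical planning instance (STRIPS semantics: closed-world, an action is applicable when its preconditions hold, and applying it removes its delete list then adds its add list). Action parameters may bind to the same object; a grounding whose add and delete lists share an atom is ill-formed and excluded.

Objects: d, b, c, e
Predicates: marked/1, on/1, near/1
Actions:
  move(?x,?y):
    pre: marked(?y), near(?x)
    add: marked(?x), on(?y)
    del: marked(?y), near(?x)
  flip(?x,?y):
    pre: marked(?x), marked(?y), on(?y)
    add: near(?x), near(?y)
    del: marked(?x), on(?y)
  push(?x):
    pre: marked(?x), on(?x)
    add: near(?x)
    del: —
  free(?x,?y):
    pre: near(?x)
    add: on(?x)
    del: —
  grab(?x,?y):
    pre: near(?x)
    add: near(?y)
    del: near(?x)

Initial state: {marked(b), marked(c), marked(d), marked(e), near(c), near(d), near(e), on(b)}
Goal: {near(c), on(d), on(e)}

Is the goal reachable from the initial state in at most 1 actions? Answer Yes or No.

1. move(d,e)  →  {marked(b), marked(c), marked(d), near(c), near(e), on(b), on(e)}
2. move(e,d)  →  {marked(b), marked(c), marked(e), near(c), on(b), on(d), on(e)}
optimal plan length = 2; 2 > 1

No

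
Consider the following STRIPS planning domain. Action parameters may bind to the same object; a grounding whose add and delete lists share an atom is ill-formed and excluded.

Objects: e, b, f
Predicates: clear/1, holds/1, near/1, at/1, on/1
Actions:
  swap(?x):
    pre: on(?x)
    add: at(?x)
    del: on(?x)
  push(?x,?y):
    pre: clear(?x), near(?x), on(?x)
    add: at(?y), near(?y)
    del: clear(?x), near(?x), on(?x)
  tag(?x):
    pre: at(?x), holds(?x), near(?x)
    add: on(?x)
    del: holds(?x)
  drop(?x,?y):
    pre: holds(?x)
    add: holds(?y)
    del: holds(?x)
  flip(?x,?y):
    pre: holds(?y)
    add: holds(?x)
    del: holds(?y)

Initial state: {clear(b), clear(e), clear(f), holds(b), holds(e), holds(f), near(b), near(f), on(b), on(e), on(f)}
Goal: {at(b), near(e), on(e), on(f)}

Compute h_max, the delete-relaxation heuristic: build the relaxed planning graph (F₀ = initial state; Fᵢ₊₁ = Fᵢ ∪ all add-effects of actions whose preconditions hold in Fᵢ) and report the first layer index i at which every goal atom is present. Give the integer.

1

F0 = init (11 atoms)
F1 = F0 ∪ {at(b), at(e), at(f), near(e)}  (15 atoms)
goal ⊆ F1  ⇒  h_max = 1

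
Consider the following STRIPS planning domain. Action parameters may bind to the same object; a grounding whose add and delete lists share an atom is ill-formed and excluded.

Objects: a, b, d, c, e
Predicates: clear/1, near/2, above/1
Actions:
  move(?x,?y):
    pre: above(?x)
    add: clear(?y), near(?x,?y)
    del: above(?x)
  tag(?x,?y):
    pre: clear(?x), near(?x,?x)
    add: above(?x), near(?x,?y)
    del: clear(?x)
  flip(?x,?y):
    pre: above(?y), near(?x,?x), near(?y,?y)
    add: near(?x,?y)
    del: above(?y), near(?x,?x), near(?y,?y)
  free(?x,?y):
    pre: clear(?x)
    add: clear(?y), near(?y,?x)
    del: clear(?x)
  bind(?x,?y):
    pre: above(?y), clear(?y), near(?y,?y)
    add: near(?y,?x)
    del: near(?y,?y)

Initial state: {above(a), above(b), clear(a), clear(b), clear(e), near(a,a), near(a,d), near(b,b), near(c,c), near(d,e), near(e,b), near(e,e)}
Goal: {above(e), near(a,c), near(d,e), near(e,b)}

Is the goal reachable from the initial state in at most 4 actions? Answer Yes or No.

Yes

1. move(a,c)  →  {above(b), clear(a), clear(b), clear(c), clear(e), near(a,a), near(a,c), near(a,d), near(b,b), near(c,c), near(d,e), near(e,b), near(e,e)}
2. tag(e,a)  →  {above(b), above(e), clear(a), clear(b), clear(c), near(a,a), near(a,c), near(a,d), near(b,b), near(c,c), near(d,e), near(e,a), near(e,b), near(e,e)}
optimal plan length = 2; 2 ≤ 4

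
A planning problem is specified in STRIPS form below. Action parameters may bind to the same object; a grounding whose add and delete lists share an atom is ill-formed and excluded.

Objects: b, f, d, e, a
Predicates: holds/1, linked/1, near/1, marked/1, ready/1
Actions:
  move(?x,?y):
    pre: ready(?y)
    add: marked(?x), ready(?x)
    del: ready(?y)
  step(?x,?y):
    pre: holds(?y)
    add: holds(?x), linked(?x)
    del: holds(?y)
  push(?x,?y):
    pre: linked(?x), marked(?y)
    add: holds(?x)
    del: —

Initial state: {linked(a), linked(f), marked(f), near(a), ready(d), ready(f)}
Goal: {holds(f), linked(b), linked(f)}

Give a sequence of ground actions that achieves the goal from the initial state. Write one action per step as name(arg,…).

1. push(f,f)  →  {holds(f), linked(a), linked(f), marked(f), near(a), ready(d), ready(f)}
2. step(b,f)  →  {holds(b), linked(a), linked(b), linked(f), marked(f), near(a), ready(d), ready(f)}
3. step(f,b)  →  {holds(f), linked(a), linked(b), linked(f), marked(f), near(a), ready(d), ready(f)}

push(f,f); step(b,f); step(f,b)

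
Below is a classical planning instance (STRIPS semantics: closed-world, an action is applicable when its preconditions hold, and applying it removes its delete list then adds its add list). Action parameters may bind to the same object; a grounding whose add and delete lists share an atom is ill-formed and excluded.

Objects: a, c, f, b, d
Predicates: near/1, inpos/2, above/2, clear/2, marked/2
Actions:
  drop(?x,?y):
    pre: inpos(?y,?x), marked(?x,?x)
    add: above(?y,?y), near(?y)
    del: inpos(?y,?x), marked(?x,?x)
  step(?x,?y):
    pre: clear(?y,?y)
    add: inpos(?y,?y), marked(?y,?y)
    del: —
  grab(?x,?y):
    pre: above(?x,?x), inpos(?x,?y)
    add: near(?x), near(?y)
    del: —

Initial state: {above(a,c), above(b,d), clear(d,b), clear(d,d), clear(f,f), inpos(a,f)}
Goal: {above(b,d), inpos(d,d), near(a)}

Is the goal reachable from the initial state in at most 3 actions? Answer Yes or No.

1. step(a,f)  →  {above(a,c), above(b,d), clear(d,b), clear(d,d), clear(f,f), inpos(a,f), inpos(f,f), marked(f,f)}
2. drop(f,a)  →  {above(a,a), above(a,c), above(b,d), clear(d,b), clear(d,d), clear(f,f), inpos(f,f), near(a)}
3. step(a,d)  →  {above(a,a), above(a,c), above(b,d), clear(d,b), clear(d,d), clear(f,f), inpos(d,d), inpos(f,f), marked(d,d), near(a)}
optimal plan length = 3; 3 ≤ 3

Yes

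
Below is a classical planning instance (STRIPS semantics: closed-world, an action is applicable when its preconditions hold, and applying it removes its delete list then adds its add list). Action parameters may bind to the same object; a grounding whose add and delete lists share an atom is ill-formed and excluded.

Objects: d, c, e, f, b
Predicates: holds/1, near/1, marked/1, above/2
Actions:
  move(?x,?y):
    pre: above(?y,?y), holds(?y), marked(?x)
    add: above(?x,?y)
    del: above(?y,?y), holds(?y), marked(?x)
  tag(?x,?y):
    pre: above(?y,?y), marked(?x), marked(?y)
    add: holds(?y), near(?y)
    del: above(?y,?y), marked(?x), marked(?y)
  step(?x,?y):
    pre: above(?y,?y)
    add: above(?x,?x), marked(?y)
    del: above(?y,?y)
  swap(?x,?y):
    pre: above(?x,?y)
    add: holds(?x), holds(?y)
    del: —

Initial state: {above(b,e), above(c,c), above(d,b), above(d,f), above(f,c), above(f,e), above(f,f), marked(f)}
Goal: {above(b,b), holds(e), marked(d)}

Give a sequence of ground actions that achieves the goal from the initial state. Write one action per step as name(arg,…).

step(d,c); step(b,d); swap(f,e)

1. step(d,c)  →  {above(b,e), above(d,b), above(d,d), above(d,f), above(f,c), above(f,e), above(f,f), marked(c), marked(f)}
2. step(b,d)  →  {above(b,b), above(b,e), above(d,b), above(d,f), above(f,c), above(f,e), above(f,f), marked(c), marked(d), marked(f)}
3. swap(f,e)  →  {above(b,b), above(b,e), above(d,b), above(d,f), above(f,c), above(f,e), above(f,f), holds(e), holds(f), marked(c), marked(d), marked(f)}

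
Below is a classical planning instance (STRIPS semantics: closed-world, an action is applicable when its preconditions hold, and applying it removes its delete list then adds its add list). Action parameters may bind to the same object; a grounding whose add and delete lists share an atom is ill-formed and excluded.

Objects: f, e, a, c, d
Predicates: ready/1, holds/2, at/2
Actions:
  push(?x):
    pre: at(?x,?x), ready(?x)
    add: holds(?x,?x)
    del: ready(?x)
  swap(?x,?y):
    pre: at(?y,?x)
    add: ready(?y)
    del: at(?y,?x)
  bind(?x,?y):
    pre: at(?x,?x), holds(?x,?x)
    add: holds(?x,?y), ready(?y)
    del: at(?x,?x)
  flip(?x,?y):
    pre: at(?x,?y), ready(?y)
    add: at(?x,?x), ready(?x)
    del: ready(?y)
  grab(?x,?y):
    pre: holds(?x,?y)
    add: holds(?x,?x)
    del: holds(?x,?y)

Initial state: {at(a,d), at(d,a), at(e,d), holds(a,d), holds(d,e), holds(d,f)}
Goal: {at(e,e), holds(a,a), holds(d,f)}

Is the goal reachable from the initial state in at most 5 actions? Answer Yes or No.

1. swap(a,d)  →  {at(a,d), at(e,d), holds(a,d), holds(d,e), holds(d,f), ready(d)}
2. flip(e,d)  →  {at(a,d), at(e,d), at(e,e), holds(a,d), holds(d,e), holds(d,f), ready(e)}
3. grab(a,d)  →  {at(a,d), at(e,d), at(e,e), holds(a,a), holds(d,e), holds(d,f), ready(e)}
optimal plan length = 3; 3 ≤ 5

Yes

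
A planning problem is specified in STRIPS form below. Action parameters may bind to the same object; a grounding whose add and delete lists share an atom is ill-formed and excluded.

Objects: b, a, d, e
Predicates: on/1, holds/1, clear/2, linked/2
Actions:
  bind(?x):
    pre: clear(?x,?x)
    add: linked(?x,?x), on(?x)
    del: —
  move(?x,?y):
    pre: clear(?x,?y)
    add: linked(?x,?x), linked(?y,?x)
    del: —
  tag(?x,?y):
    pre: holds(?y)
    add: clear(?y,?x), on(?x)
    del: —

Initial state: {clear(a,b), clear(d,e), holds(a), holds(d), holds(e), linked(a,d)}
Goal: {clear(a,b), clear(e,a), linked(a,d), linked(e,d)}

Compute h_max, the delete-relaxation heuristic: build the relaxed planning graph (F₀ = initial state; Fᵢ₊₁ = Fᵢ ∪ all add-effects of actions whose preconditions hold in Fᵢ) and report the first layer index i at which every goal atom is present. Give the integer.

1

F0 = init (6 atoms)
F1 = F0 ∪ {clear(a,a), clear(a,d), clear(a,e), clear(d,a), clear(d,b), clear(d,d), clear(e,a), clear(e,b), clear(e,d), clear(e,e), linked(a,a), linked(b,a), linked(d,d), linked(e,d), on(a), on(b), on(d), on(e)}  (24 atoms)
goal ⊆ F1  ⇒  h_max = 1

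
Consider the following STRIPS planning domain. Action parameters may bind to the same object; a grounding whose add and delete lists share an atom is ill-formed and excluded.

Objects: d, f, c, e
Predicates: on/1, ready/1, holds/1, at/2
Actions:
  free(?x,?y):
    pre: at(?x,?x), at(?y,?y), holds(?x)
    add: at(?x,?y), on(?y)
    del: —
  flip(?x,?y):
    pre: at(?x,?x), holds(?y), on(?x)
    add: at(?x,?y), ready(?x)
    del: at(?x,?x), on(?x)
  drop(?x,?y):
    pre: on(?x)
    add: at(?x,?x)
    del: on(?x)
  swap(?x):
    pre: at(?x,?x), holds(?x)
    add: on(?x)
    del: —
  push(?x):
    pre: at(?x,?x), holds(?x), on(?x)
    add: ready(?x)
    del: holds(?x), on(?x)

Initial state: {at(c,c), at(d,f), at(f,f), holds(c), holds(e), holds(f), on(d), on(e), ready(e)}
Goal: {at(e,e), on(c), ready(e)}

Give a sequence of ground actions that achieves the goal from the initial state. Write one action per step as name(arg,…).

free(f,c); drop(e,d)

1. free(f,c)  →  {at(c,c), at(d,f), at(f,c), at(f,f), holds(c), holds(e), holds(f), on(c), on(d), on(e), ready(e)}
2. drop(e,d)  →  {at(c,c), at(d,f), at(e,e), at(f,c), at(f,f), holds(c), holds(e), holds(f), on(c), on(d), ready(e)}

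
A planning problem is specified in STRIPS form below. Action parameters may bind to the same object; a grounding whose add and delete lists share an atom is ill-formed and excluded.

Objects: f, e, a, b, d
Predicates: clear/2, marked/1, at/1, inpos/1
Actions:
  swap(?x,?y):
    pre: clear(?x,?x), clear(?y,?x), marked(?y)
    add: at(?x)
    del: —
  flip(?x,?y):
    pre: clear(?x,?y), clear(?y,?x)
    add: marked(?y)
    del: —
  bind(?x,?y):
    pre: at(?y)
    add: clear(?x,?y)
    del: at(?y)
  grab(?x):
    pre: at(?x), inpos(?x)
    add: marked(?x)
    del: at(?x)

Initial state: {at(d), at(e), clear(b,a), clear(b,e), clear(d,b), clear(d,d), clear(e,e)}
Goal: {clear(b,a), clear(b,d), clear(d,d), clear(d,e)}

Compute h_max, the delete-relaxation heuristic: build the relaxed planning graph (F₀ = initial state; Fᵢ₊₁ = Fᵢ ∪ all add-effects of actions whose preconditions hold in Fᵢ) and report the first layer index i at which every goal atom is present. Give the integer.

F0 = init (7 atoms)
F1 = F0 ∪ {clear(a,d), clear(a,e), clear(b,d), clear(d,e), clear(e,d), clear(f,d), clear(f,e), marked(d), marked(e)}  (16 atoms)
goal ⊆ F1  ⇒  h_max = 1

1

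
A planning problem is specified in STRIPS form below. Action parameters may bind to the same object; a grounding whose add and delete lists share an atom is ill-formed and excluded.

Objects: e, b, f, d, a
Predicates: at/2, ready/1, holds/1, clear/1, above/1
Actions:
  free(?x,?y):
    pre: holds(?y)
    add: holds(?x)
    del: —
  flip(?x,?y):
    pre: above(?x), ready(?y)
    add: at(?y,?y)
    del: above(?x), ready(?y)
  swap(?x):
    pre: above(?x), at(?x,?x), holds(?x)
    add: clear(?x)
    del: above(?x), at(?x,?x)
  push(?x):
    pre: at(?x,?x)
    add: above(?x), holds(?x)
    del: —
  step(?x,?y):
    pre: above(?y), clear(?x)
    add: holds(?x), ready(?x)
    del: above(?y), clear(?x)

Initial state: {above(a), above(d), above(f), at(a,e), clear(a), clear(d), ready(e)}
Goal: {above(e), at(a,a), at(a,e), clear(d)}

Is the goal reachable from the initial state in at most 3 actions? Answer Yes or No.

1. flip(f,e)  →  {above(a), above(d), at(a,e), at(e,e), clear(a), clear(d)}
2. push(e)  →  {above(a), above(d), above(e), at(a,e), at(e,e), clear(a), clear(d), holds(e)}
3. step(a,d)  →  {above(a), above(e), at(a,e), at(e,e), clear(d), holds(a), holds(e), ready(a)}
4. flip(a,a)  →  {above(e), at(a,a), at(a,e), at(e,e), clear(d), holds(a), holds(e)}
optimal plan length = 4; 4 > 3

No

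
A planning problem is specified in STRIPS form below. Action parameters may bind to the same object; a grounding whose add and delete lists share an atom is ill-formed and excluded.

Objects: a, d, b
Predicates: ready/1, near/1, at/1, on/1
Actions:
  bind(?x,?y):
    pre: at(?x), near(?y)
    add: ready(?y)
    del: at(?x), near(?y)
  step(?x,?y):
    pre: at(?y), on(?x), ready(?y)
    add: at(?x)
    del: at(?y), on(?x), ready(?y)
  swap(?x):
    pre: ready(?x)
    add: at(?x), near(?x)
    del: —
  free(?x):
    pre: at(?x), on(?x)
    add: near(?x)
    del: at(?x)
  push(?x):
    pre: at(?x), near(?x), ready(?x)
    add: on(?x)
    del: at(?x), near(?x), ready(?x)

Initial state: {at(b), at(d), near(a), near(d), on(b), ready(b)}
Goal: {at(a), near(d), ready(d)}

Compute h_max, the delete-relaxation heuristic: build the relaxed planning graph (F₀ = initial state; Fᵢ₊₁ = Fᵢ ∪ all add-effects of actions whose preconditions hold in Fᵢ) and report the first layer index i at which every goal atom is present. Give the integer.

F0 = init (6 atoms)
F1 = F0 ∪ {near(b), ready(a), ready(d)}  (9 atoms)
F2 = F1 ∪ {at(a), on(d)}  (11 atoms)
goal ⊆ F2  ⇒  h_max = 2

2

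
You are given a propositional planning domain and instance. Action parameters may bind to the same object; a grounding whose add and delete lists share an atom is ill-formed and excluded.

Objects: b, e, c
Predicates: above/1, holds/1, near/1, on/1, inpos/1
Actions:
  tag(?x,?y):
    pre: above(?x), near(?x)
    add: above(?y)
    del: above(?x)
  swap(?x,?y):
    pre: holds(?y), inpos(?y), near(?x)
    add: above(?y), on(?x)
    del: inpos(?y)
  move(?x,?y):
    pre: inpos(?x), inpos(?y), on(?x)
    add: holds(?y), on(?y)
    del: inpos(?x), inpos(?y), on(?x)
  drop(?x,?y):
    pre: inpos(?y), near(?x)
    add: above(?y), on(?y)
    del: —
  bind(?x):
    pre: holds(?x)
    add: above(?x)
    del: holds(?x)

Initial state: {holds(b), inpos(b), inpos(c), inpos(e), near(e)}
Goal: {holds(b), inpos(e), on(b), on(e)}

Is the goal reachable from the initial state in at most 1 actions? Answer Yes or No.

1. drop(e,b)  →  {above(b), holds(b), inpos(b), inpos(c), inpos(e), near(e), on(b)}
2. swap(e,b)  →  {above(b), holds(b), inpos(c), inpos(e), near(e), on(b), on(e)}
optimal plan length = 2; 2 > 1

No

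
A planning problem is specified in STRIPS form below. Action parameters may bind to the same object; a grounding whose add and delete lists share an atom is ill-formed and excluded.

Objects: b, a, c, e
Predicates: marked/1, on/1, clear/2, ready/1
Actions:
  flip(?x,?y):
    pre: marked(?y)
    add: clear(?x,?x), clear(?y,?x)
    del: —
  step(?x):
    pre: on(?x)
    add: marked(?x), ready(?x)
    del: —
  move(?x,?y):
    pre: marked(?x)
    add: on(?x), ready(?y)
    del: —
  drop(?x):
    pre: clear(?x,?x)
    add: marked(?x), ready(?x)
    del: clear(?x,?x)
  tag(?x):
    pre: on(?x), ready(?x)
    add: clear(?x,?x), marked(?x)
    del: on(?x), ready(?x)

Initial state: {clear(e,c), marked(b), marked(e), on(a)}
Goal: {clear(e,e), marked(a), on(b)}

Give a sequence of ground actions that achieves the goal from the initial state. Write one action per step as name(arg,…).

1. flip(e,b)  →  {clear(b,e), clear(e,c), clear(e,e), marked(b), marked(e), on(a)}
2. step(a)  →  {clear(b,e), clear(e,c), clear(e,e), marked(a), marked(b), marked(e), on(a), ready(a)}
3. move(b,b)  →  {clear(b,e), clear(e,c), clear(e,e), marked(a), marked(b), marked(e), on(a), on(b), ready(a), ready(b)}

flip(e,b); step(a); move(b,b)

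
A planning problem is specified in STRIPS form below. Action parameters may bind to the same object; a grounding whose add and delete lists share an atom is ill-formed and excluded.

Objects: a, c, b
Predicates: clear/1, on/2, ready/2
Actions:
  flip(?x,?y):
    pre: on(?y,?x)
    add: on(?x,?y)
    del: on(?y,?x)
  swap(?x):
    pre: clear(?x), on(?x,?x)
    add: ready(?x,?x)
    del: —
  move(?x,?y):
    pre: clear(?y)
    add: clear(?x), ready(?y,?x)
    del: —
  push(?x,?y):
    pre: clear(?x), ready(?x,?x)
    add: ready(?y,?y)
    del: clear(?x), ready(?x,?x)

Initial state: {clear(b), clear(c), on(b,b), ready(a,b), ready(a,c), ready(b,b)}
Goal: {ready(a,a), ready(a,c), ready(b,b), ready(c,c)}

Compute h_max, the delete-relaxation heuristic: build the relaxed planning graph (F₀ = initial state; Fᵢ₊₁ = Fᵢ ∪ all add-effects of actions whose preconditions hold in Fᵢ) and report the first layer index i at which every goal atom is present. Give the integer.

F0 = init (6 atoms)
F1 = F0 ∪ {clear(a), ready(a,a), ready(b,a), ready(b,c), ready(c,a), ready(c,b), ready(c,c)}  (13 atoms)
goal ⊆ F1  ⇒  h_max = 1

1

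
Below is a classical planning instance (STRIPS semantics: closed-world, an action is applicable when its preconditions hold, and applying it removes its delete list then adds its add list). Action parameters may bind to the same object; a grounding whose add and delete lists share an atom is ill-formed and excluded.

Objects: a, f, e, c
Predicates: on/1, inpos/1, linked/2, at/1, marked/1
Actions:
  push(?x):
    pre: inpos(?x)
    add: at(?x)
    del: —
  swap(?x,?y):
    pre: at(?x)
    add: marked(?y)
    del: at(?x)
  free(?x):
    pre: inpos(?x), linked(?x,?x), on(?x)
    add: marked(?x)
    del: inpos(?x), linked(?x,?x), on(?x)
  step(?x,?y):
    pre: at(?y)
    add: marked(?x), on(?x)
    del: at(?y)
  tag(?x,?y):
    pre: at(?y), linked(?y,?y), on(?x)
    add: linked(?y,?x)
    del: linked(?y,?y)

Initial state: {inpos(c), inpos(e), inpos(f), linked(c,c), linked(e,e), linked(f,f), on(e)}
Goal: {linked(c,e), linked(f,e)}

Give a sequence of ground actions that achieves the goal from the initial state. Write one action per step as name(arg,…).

push(f); push(c); tag(e,f); tag(e,c)

1. push(f)  →  {at(f), inpos(c), inpos(e), inpos(f), linked(c,c), linked(e,e), linked(f,f), on(e)}
2. push(c)  →  {at(c), at(f), inpos(c), inpos(e), inpos(f), linked(c,c), linked(e,e), linked(f,f), on(e)}
3. tag(e,f)  →  {at(c), at(f), inpos(c), inpos(e), inpos(f), linked(c,c), linked(e,e), linked(f,e), on(e)}
4. tag(e,c)  →  {at(c), at(f), inpos(c), inpos(e), inpos(f), linked(c,e), linked(e,e), linked(f,e), on(e)}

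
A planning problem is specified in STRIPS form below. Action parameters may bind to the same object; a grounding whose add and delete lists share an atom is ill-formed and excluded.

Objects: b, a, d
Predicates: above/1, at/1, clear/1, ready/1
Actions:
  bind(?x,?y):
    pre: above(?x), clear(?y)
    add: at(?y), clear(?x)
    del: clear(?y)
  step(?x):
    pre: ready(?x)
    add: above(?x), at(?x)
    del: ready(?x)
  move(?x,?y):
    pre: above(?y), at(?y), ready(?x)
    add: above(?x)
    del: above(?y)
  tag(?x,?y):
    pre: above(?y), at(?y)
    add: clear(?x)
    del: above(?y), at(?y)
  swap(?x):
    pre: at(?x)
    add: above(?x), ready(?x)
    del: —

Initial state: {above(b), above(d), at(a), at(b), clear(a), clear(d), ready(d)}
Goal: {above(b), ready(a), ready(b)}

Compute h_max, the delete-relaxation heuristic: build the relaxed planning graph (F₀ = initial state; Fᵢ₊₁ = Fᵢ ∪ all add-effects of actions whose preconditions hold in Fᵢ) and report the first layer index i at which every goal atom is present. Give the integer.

F0 = init (7 atoms)
F1 = F0 ∪ {above(a), at(d), clear(b), ready(a), ready(b)}  (12 atoms)
goal ⊆ F1  ⇒  h_max = 1

1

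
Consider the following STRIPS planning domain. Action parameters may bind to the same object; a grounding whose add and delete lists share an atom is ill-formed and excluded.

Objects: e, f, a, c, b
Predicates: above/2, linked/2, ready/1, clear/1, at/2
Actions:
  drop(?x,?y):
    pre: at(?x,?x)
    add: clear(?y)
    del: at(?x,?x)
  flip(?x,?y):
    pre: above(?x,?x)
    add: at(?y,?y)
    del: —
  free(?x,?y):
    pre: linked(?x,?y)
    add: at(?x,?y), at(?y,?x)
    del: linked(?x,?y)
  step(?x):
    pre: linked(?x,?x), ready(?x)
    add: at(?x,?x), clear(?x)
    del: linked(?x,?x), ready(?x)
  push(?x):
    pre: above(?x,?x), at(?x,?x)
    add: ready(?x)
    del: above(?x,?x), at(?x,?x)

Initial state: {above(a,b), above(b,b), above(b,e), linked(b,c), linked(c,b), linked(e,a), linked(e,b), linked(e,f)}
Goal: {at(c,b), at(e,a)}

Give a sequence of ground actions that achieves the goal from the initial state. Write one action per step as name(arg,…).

free(e,a); free(c,b)

1. free(e,a)  →  {above(a,b), above(b,b), above(b,e), at(a,e), at(e,a), linked(b,c), linked(c,b), linked(e,b), linked(e,f)}
2. free(c,b)  →  {above(a,b), above(b,b), above(b,e), at(a,e), at(b,c), at(c,b), at(e,a), linked(b,c), linked(e,b), linked(e,f)}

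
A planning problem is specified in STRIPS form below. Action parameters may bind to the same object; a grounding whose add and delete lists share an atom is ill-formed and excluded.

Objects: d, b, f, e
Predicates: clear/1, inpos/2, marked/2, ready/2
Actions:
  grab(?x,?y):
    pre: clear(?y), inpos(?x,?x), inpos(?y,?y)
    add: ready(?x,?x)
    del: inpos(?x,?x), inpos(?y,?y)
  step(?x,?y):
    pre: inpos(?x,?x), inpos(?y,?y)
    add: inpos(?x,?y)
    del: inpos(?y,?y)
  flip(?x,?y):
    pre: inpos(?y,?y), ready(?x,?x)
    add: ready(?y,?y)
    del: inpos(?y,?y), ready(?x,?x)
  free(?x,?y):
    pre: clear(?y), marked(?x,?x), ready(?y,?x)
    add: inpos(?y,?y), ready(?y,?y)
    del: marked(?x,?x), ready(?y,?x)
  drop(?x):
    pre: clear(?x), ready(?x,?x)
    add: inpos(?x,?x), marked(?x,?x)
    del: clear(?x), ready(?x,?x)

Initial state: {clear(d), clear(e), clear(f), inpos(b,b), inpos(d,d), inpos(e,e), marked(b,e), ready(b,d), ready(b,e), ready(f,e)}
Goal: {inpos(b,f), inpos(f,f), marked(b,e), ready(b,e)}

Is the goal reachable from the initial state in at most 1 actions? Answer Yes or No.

1. grab(e,d)  →  {clear(d), clear(e), clear(f), inpos(b,b), marked(b,e), ready(b,d), ready(b,e), ready(e,e), ready(f,e)}
2. drop(e)  →  {clear(d), clear(f), inpos(b,b), inpos(e,e), marked(b,e), marked(e,e), ready(b,d), ready(b,e), ready(f,e)}
3. free(e,f)  →  {clear(d), clear(f), inpos(b,b), inpos(e,e), inpos(f,f), marked(b,e), ready(b,d), ready(b,e), ready(f,f)}
4. step(b,f)  →  {clear(d), clear(f), inpos(b,b), inpos(b,f), inpos(e,e), marked(b,e), ready(b,d), ready(b,e), ready(f,f)}
5. drop(f)  →  {clear(d), inpos(b,b), inpos(b,f), inpos(e,e), inpos(f,f), marked(b,e), marked(f,f), ready(b,d), ready(b,e)}
optimal plan length = 5; 5 > 1

No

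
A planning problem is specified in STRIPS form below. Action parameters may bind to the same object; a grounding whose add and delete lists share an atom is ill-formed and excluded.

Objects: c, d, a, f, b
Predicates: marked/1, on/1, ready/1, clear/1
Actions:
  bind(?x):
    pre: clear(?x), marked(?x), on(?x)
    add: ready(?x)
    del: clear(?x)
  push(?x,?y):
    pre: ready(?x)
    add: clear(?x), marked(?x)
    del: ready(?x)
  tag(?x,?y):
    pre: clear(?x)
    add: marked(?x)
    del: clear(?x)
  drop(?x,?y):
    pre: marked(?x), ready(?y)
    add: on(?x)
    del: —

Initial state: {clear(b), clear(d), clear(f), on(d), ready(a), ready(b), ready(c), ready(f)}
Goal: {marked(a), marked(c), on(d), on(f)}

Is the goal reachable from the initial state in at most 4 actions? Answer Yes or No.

1. push(c,c)  →  {clear(b), clear(c), clear(d), clear(f), marked(c), on(d), ready(a), ready(b), ready(f)}
2. push(a,c)  →  {clear(a), clear(b), clear(c), clear(d), clear(f), marked(a), marked(c), on(d), ready(b), ready(f)}
3. push(f,c)  →  {clear(a), clear(b), clear(c), clear(d), clear(f), marked(a), marked(c), marked(f), on(d), ready(b)}
4. drop(f,b)  →  {clear(a), clear(b), clear(c), clear(d), clear(f), marked(a), marked(c), marked(f), on(d), on(f), ready(b)}
optimal plan length = 4; 4 ≤ 4

Yes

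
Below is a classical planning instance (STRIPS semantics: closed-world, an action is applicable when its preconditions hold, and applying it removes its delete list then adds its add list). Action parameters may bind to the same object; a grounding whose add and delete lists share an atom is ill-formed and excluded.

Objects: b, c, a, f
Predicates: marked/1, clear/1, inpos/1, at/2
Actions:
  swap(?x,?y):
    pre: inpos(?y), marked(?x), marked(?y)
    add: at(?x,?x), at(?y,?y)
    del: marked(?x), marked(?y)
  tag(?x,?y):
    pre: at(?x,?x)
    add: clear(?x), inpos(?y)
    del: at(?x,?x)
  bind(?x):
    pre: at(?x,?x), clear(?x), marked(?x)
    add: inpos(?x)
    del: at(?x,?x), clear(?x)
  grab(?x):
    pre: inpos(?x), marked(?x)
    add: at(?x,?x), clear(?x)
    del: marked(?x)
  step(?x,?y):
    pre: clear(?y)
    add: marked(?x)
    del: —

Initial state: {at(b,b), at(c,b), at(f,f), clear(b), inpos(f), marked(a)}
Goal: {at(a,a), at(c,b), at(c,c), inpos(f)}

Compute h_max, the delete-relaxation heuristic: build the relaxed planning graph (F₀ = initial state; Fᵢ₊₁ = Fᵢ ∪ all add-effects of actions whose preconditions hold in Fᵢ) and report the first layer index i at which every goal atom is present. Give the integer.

2

F0 = init (6 atoms)
F1 = F0 ∪ {clear(f), inpos(a), inpos(b), inpos(c), marked(b), marked(c), marked(f)}  (13 atoms)
F2 = F1 ∪ {at(a,a), at(c,c), clear(a), clear(c)}  (17 atoms)
goal ⊆ F2  ⇒  h_max = 2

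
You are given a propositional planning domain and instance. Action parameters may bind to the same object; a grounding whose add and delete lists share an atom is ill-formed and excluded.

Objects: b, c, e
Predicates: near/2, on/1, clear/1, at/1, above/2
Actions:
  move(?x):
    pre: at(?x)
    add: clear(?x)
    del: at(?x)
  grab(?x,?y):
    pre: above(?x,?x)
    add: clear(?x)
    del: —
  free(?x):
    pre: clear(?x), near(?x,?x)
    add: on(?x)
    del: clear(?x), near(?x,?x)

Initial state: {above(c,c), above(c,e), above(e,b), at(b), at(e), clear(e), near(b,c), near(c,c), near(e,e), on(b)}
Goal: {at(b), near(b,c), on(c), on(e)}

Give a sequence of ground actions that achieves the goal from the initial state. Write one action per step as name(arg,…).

grab(c,b); free(c); free(e)

1. grab(c,b)  →  {above(c,c), above(c,e), above(e,b), at(b), at(e), clear(c), clear(e), near(b,c), near(c,c), near(e,e), on(b)}
2. free(c)  →  {above(c,c), above(c,e), above(e,b), at(b), at(e), clear(e), near(b,c), near(e,e), on(b), on(c)}
3. free(e)  →  {above(c,c), above(c,e), above(e,b), at(b), at(e), near(b,c), on(b), on(c), on(e)}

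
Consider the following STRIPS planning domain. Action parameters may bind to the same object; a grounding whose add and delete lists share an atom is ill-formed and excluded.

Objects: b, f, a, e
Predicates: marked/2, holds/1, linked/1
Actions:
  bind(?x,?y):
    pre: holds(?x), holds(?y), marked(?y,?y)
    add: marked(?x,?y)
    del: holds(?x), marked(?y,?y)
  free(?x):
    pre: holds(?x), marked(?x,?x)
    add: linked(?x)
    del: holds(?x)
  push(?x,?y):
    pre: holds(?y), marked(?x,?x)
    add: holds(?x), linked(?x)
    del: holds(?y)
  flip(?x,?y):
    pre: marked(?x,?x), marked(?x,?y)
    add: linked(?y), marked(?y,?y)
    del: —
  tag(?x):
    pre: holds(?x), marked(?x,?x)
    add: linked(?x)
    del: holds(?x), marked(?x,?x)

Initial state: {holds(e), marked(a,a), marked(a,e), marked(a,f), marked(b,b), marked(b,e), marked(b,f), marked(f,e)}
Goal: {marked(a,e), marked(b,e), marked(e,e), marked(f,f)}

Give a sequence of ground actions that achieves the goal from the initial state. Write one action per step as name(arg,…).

1. flip(b,f)  →  {holds(e), linked(f), marked(a,a), marked(a,e), marked(a,f), marked(b,b), marked(b,e), marked(b,f), marked(f,e), marked(f,f)}
2. flip(b,e)  →  {holds(e), linked(e), linked(f), marked(a,a), marked(a,e), marked(a,f), marked(b,b), marked(b,e), marked(b,f), marked(e,e), marked(f,e), marked(f,f)}

flip(b,f); flip(b,e)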